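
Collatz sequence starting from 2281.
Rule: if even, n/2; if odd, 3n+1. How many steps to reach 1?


2281 → 6844 → 3422 → 1711 → 5134 → 2567 → 7702 → 3851 → 11554 → 5777 → 17332 → 8666 → 4333 → 13000 → 6500 → 3250 → 1625 → 4876 → 2438 → 1219 → 3658 → 1829 → 5488 → 2744 → 1372 → 686 → 343 → 1030 → 515 → 1546 → 773 → 2320 → 1160 → 580 → 290 → 145 → 436 → 218 → 109 → 328 → 164 → 82 → 41 → 124 → 62 → 31 → 94 → 47 → 142 → 71 → 214 → 107 → 322 → 161 → 484 → 242 → 121 → 364 → 182 → 91 → 274 → 137 → 412 → 206 → 103 → 310 → 155 → 466 → 233 → 700 → 350 → 175 → 526 → 263 → 790 → 395 → 1186 → 593 → 1780 → 890 → 445 → 1336 → 668 → 334 → 167 → 502 → 251 → 754 → 377 → 1132 → 566 → 283 → 850 → 425 → 1276 → 638 → 319 → 958 → 479 → 1438 → 719 → 2158 → 1079 → 3238 → 1619 → 4858 → 2429 → 7288 → 3644 → 1822 → 911 → 2734 → 1367 → 4102 → 2051 → 6154 → 3077 → 9232 → 4616 → 2308 → 1154 → 577 → 1732 → 866 → 433 → 1300 → 650 → 325 → 976 → 488 → 244 → 122 → 61 → 184 → 92 → 46 → 23 → 70 → 35 → 106 → 53 → 160 → 80 → 40 → 20 → 10 → 5 → 16 → 8 → 4 → 2 → 1
Total steps = 151

151 steps


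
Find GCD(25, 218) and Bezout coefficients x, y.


Tabular extended Euclidean (each row: r = 25*s + 218*t):
r=25, s=1, t=0
r=218, s=0, t=1
q=0: r=25, s=1, t=0   [25*(1) + 218*(0) = 25]
q=8: r=18, s=-8, t=1   [25*(-8) + 218*(1) = 18]
q=1: r=7, s=9, t=-1   [25*(9) + 218*(-1) = 7]
q=2: r=4, s=-26, t=3   [25*(-26) + 218*(3) = 4]
q=1: r=3, s=35, t=-4   [25*(35) + 218*(-4) = 3]
q=1: r=1, s=-61, t=7   [25*(-61) + 218*(7) = 1]
q=3: r=0, s=218, t=-25   [25*(218) + 218*(-25) = 0]
GCD = 1; from the row with r=1: x=-61, y=7
Check: 25*(-61) + 218*(7) = -1525 + 1526 = 1

GCD = 1, x = -61, y = 7


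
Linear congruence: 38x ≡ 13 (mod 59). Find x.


GCD(38, 59) = 1, unique solution
a^(-1) mod 59 = 14
x = 14 * 13 mod 59 = 5

x ≡ 5 (mod 59)


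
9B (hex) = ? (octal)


9B (base 16) = 155 (decimal)
155 (decimal) = 233 (base 8)


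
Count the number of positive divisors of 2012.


2012 = 2^2 × 503^1
d(2012) = (2+1) × (1+1) = 6

6 divisors


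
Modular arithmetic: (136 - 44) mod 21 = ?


136 - 44 = 92
92 mod 21 = 8


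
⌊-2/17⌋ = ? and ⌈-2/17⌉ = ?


-2/17 = -0.1176
floor = -1
ceil = 0

floor = -1, ceil = 0


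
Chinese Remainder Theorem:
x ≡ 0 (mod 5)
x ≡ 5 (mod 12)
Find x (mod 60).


M = 5*12 = 60
M1 = M/5 = 12, M2 = M/12 = 5
M1^(-1) mod 5 = 3, M2^(-1) mod 12 = 5
x = 0*12*3 + 5*5*5 = 125
125 mod 60 = 5
Check: 5 mod 5 = 0 ✓, 5 mod 12 = 5 ✓

x ≡ 5 (mod 60)


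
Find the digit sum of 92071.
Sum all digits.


9 + 2 + 0 + 7 + 1 = 19


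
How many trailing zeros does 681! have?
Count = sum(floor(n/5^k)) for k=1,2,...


floor(681/5) = 136
floor(681/25) = 27
floor(681/125) = 5
floor(681/625) = 1
Total = 169

169 trailing zeros


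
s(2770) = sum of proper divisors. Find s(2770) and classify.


Proper divisors: 1, 2, 5, 10, 277, 554, 1385
Sum = 1 + 2 + 5 + 10 + 277 + 554 + 1385 = 2234
2234 < 2770 → deficient

s(2770) = 2234 (deficient)


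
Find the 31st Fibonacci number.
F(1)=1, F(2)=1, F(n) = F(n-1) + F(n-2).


Sequence: 1, 1, 2, 3, 5, 8, 13, 21, 34, 55, 89, 144, 233, 377, 610, 987, 1597, 2584, 4181, 6765, 10946, 17711, 28657, 46368, 75025, 121393, 196418, 317811, 514229, 832040, 1346269
F(31) = 1346269


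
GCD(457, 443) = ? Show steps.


457 = 1 * 443 + 14
443 = 31 * 14 + 9
14 = 1 * 9 + 5
9 = 1 * 5 + 4
5 = 1 * 4 + 1
4 = 4 * 1 + 0
GCD = 1


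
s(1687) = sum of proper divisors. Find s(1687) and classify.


Proper divisors: 1, 7, 241
Sum = 1 + 7 + 241 = 249
249 < 1687 → deficient

s(1687) = 249 (deficient)


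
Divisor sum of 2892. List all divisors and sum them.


Divisors of 2892: 1, 2, 3, 4, 6, 12, 241, 482, 723, 964, 1446, 2892
Sum = 1 + 2 + 3 + 4 + 6 + 12 + 241 + 482 + 723 + 964 + 1446 + 2892 = 6776

σ(2892) = 6776


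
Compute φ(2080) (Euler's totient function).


2080 = 2^5 × 5 × 13
Prime factors: 2, 5, 13
φ(2080) = 2080 × (1-1/2) × (1-1/5) × (1-1/13)
= 2080 × 1/2 × 4/5 × 12/13 = 768

φ(2080) = 768


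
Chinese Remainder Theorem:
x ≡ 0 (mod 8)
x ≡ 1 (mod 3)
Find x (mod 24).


M = 8*3 = 24
M1 = M/8 = 3, M2 = M/3 = 8
M1^(-1) mod 8 = 3, M2^(-1) mod 3 = 2
x = 0*3*3 + 1*8*2 = 16
16 mod 24 = 16
Check: 16 mod 8 = 0 ✓, 16 mod 3 = 1 ✓

x ≡ 16 (mod 24)


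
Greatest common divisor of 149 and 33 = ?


149 = 4 * 33 + 17
33 = 1 * 17 + 16
17 = 1 * 16 + 1
16 = 16 * 1 + 0
GCD = 1


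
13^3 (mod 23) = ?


13^1 mod 23 = 13
13^2 mod 23 = 8
13^3 mod 23 = 12


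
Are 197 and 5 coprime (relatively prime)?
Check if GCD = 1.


Euclidean algorithm:
197 = 39 * 5 + 2
5 = 2 * 2 + 1
2 = 2 * 1 + 0
GCD(197, 5) = 1

Yes, coprime (GCD = 1)


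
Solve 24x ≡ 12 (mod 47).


GCD(24, 47) = 1, unique solution
a^(-1) mod 47 = 2
x = 2 * 12 mod 47 = 24

x ≡ 24 (mod 47)


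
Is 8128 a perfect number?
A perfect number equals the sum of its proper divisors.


Proper divisors of 8128: 1, 2, 4, 8, 16, 32, 64, 127, 254, 508, 1016, 2032, 4064
Sum = 1 + 2 + 4 + 8 + 16 + 32 + 64 + 127 + 254 + 508 + 1016 + 2032 + 4064 = 8128

Yes, 8128 is perfect (8128 = 8128)


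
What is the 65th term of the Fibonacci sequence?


Sequence: 1, 1, 2, 3, 5, 8, 13, 21, 34, 55, 89, 144, 233, 377, 610, 987, 1597, 2584, 4181, 6765, 10946, 17711, 28657, 46368, 75025, 121393, 196418, 317811, 514229, 832040, 1346269, 2178309, 3524578, 5702887, 9227465, 14930352, 24157817, 39088169, 63245986, 102334155, 165580141, 267914296, 433494437, 701408733, 1134903170, 1836311903, 2971215073, 4807526976, 7778742049, 12586269025, 20365011074, 32951280099, 53316291173, 86267571272, 139583862445, 225851433717, 365435296162, 591286729879, 956722026041, 1548008755920, 2504730781961, 4052739537881, 6557470319842, 10610209857723, 17167680177565
F(65) = 17167680177565


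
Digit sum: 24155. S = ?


2 + 4 + 1 + 5 + 5 = 17


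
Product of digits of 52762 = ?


5 × 2 × 7 × 6 × 2 = 840


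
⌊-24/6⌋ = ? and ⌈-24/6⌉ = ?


-24/6 = -4.0000
floor = -4
ceil = -4

floor = -4, ceil = -4


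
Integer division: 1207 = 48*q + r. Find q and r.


1207 = 48 * 25 + 7
Check: 1200 + 7 = 1207

q = 25, r = 7


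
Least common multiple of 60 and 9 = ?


GCD(60, 9) = 3
LCM = 60*9/3 = 540/3 = 180

LCM = 180


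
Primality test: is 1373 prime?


Check divisors up to sqrt(1373) = 37.0540
No divisors found.
1373 is prime.

Yes, 1373 is prime


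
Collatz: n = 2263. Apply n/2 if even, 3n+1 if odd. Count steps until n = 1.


2263 → 6790 → 3395 → 10186 → 5093 → 15280 → 7640 → 3820 → 1910 → 955 → 2866 → 1433 → 4300 → 2150 → 1075 → 3226 → 1613 → 4840 → 2420 → 1210 → 605 → 1816 → 908 → 454 → 227 → 682 → 341 → 1024 → 512 → 256 → 128 → 64 → 32 → 16 → 8 → 4 → 2 → 1
Total steps = 37

37 steps


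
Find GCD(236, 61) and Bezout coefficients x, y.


Tabular extended Euclidean (each row: r = 236*s + 61*t):
r=236, s=1, t=0
r=61, s=0, t=1
q=3: r=53, s=1, t=-3   [236*(1) + 61*(-3) = 53]
q=1: r=8, s=-1, t=4   [236*(-1) + 61*(4) = 8]
q=6: r=5, s=7, t=-27   [236*(7) + 61*(-27) = 5]
q=1: r=3, s=-8, t=31   [236*(-8) + 61*(31) = 3]
q=1: r=2, s=15, t=-58   [236*(15) + 61*(-58) = 2]
q=1: r=1, s=-23, t=89   [236*(-23) + 61*(89) = 1]
q=2: r=0, s=61, t=-236   [236*(61) + 61*(-236) = 0]
GCD = 1; from the row with r=1: x=-23, y=89
Check: 236*(-23) + 61*(89) = -5428 + 5429 = 1

GCD = 1, x = -23, y = 89


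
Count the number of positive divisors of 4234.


4234 = 2^1 × 29^1 × 73^1
d(4234) = (1+1) × (1+1) × (1+1) = 8

8 divisors


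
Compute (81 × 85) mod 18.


81 × 85 = 6885
6885 mod 18 = 9


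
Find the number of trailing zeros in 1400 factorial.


floor(1400/5) = 280
floor(1400/25) = 56
floor(1400/125) = 11
floor(1400/625) = 2
Total = 349

349 trailing zeros


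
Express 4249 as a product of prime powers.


4249 / 7 = 607
607 / 607 = 1
4249 = 7 × 607


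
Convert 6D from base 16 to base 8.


6D (base 16) = 109 (decimal)
109 (decimal) = 155 (base 8)


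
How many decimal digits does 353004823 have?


353004823 has 9 digits in base 10
floor(log10(353004823)) + 1 = floor(8.5478) + 1 = 9

9 digits (base 10)


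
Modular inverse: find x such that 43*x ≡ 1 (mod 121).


Use the extended Euclidean algorithm on (121, 43); each row r = 121*s + 43*t:
r=121, s=1, t=0
r=43, s=0, t=1
q=2: r=35, s=1, t=-2   [121*(1) + 43*(-2) = 35]
q=1: r=8, s=-1, t=3   [121*(-1) + 43*(3) = 8]
q=4: r=3, s=5, t=-14   [121*(5) + 43*(-14) = 3]
q=2: r=2, s=-11, t=31   [121*(-11) + 43*(31) = 2]
q=1: r=1, s=16, t=-45   [121*(16) + 43*(-45) = 1]
q=2: r=0, s=-43, t=121   [121*(-43) + 43*(121) = 0]
GCD = 1 with t = -45, so 43*(-45) ≡ 1 (mod 121)
Inverse = -45 mod 121 = 76
Check: 43 * 76 = 3268 ≡ 1 (mod 121)

43^(-1) ≡ 76 (mod 121)


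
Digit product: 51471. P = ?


5 × 1 × 4 × 7 × 1 = 140


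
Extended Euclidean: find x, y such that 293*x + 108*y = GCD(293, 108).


Tabular extended Euclidean (each row: r = 293*s + 108*t):
r=293, s=1, t=0
r=108, s=0, t=1
q=2: r=77, s=1, t=-2   [293*(1) + 108*(-2) = 77]
q=1: r=31, s=-1, t=3   [293*(-1) + 108*(3) = 31]
q=2: r=15, s=3, t=-8   [293*(3) + 108*(-8) = 15]
q=2: r=1, s=-7, t=19   [293*(-7) + 108*(19) = 1]
q=15: r=0, s=108, t=-293   [293*(108) + 108*(-293) = 0]
GCD = 1; from the row with r=1: x=-7, y=19
Check: 293*(-7) + 108*(19) = -2051 + 2052 = 1

GCD = 1, x = -7, y = 19


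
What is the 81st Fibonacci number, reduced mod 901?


F(k) mod 901 for k=1..81:
1, 1, 2, 3, 5, 8, 13, 21, 34, 55, 89, 144, 233, 377, 610, 86, 696, 782, 577, 458, 134, 592, 726, 417, 242, 659, 0, 659, 659, 417, 175, 592, 767, 458, 324, 782, 205, 86, 291, 377, 668, 144, 812, 55, 867, 21, 888, 8, 896, 3, 899, 1, 900, 0, 900, 900, 899, 898, 896, 893, 888, 880, 867, 846, 812, 757, 668, 524, 291, 815, 205, 119, 324, 443, 767, 309, 175, 484, 659, 242, 0
F(81) mod 901 = 0


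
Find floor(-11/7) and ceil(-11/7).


-11/7 = -1.5714
floor = -2
ceil = -1

floor = -2, ceil = -1


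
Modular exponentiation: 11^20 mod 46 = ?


11^1 mod 46 = 11
11^2 mod 46 = 29
11^3 mod 46 = 43
11^4 mod 46 = 13
11^5 mod 46 = 5
11^6 mod 46 = 9
11^7 mod 46 = 7
11^8 mod 46 = 31
11^9 mod 46 = 19
11^10 mod 46 = 25
11^11 mod 46 = 45
11^12 mod 46 = 35
11^13 mod 46 = 17
11^14 mod 46 = 3
11^15 mod 46 = 33
11^16 mod 46 = 41
11^17 mod 46 = 37
11^18 mod 46 = 39
11^19 mod 46 = 15
11^20 mod 46 = 27


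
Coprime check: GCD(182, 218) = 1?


Euclidean algorithm:
218 = 1 * 182 + 36
182 = 5 * 36 + 2
36 = 18 * 2 + 0
GCD(182, 218) = 2

No, not coprime (GCD = 2)


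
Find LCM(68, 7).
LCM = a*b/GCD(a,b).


GCD(68, 7) = 1
LCM = 68*7/1 = 476/1 = 476

LCM = 476


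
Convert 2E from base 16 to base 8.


2E (base 16) = 46 (decimal)
46 (decimal) = 56 (base 8)


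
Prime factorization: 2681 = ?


2681 / 7 = 383
383 / 383 = 1
2681 = 7 × 383


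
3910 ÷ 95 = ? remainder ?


3910 = 95 * 41 + 15
Check: 3895 + 15 = 3910

q = 41, r = 15


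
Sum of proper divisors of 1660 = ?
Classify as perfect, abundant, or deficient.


Proper divisors: 1, 2, 4, 5, 10, 20, 83, 166, 332, 415, 830
Sum = 1 + 2 + 4 + 5 + 10 + 20 + 83 + 166 + 332 + 415 + 830 = 1868
1868 > 1660 → abundant

s(1660) = 1868 (abundant)


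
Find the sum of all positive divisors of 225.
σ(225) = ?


Divisors of 225: 1, 3, 5, 9, 15, 25, 45, 75, 225
Sum = 1 + 3 + 5 + 9 + 15 + 25 + 45 + 75 + 225 = 403

σ(225) = 403


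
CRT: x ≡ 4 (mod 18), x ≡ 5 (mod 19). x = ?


M = 18*19 = 342
M1 = M/18 = 19, M2 = M/19 = 18
M1^(-1) mod 18 = 1, M2^(-1) mod 19 = 18
x = 4*19*1 + 5*18*18 = 1696
1696 mod 342 = 328
Check: 328 mod 18 = 4 ✓, 328 mod 19 = 5 ✓

x ≡ 328 (mod 342)


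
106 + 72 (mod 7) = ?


106 + 72 = 178
178 mod 7 = 3


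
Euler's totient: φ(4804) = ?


4804 = 2^2 × 1201
Prime factors: 2, 1201
φ(4804) = 4804 × (1-1/2) × (1-1/1201)
= 4804 × 1/2 × 1200/1201 = 2400

φ(4804) = 2400


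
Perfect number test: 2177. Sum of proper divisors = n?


Proper divisors of 2177: 1, 7, 311
Sum = 1 + 7 + 311 = 319

No, 2177 is not perfect (319 ≠ 2177)


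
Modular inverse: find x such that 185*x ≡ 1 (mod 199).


Use the extended Euclidean algorithm on (199, 185); each row r = 199*s + 185*t:
r=199, s=1, t=0
r=185, s=0, t=1
q=1: r=14, s=1, t=-1   [199*(1) + 185*(-1) = 14]
q=13: r=3, s=-13, t=14   [199*(-13) + 185*(14) = 3]
q=4: r=2, s=53, t=-57   [199*(53) + 185*(-57) = 2]
q=1: r=1, s=-66, t=71   [199*(-66) + 185*(71) = 1]
q=2: r=0, s=185, t=-199   [199*(185) + 185*(-199) = 0]
GCD = 1 with t = 71, so 185*(71) ≡ 1 (mod 199)
Inverse = 71 mod 199 = 71
Check: 185 * 71 = 13135 ≡ 1 (mod 199)

185^(-1) ≡ 71 (mod 199)


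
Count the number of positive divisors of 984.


984 = 2^3 × 3^1 × 41^1
d(984) = (3+1) × (1+1) × (1+1) = 16

16 divisors


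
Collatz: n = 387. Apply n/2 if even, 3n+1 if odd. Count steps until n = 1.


387 → 1162 → 581 → 1744 → 872 → 436 → 218 → 109 → 328 → 164 → 82 → 41 → 124 → 62 → 31 → 94 → 47 → 142 → 71 → 214 → 107 → 322 → 161 → 484 → 242 → 121 → 364 → 182 → 91 → 274 → 137 → 412 → 206 → 103 → 310 → 155 → 466 → 233 → 700 → 350 → 175 → 526 → 263 → 790 → 395 → 1186 → 593 → 1780 → 890 → 445 → 1336 → 668 → 334 → 167 → 502 → 251 → 754 → 377 → 1132 → 566 → 283 → 850 → 425 → 1276 → 638 → 319 → 958 → 479 → 1438 → 719 → 2158 → 1079 → 3238 → 1619 → 4858 → 2429 → 7288 → 3644 → 1822 → 911 → 2734 → 1367 → 4102 → 2051 → 6154 → 3077 → 9232 → 4616 → 2308 → 1154 → 577 → 1732 → 866 → 433 → 1300 → 650 → 325 → 976 → 488 → 244 → 122 → 61 → 184 → 92 → 46 → 23 → 70 → 35 → 106 → 53 → 160 → 80 → 40 → 20 → 10 → 5 → 16 → 8 → 4 → 2 → 1
Total steps = 120

120 steps


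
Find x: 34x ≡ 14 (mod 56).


GCD(34, 56) = 2 divides 14
Divide: 17x ≡ 7 (mod 28)
x ≡ 7 (mod 28)


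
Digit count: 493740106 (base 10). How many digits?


493740106 has 9 digits in base 10
floor(log10(493740106)) + 1 = floor(8.6935) + 1 = 9

9 digits (base 10)


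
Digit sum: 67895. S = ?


6 + 7 + 8 + 9 + 5 = 35


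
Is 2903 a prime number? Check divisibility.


Check divisors up to sqrt(2903) = 53.8795
No divisors found.
2903 is prime.

Yes, 2903 is prime


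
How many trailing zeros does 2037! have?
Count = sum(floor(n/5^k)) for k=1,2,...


floor(2037/5) = 407
floor(2037/25) = 81
floor(2037/125) = 16
floor(2037/625) = 3
Total = 507

507 trailing zeros


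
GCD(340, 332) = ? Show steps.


340 = 1 * 332 + 8
332 = 41 * 8 + 4
8 = 2 * 4 + 0
GCD = 4


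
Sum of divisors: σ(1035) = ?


Divisors of 1035: 1, 3, 5, 9, 15, 23, 45, 69, 115, 207, 345, 1035
Sum = 1 + 3 + 5 + 9 + 15 + 23 + 45 + 69 + 115 + 207 + 345 + 1035 = 1872

σ(1035) = 1872


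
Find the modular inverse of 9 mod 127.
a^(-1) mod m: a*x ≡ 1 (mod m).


Use the extended Euclidean algorithm on (127, 9); each row r = 127*s + 9*t:
r=127, s=1, t=0
r=9, s=0, t=1
q=14: r=1, s=1, t=-14   [127*(1) + 9*(-14) = 1]
q=9: r=0, s=-9, t=127   [127*(-9) + 9*(127) = 0]
GCD = 1 with t = -14, so 9*(-14) ≡ 1 (mod 127)
Inverse = -14 mod 127 = 113
Check: 9 * 113 = 1017 ≡ 1 (mod 127)

9^(-1) ≡ 113 (mod 127)


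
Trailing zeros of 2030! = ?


floor(2030/5) = 406
floor(2030/25) = 81
floor(2030/125) = 16
floor(2030/625) = 3
Total = 506

506 trailing zeros


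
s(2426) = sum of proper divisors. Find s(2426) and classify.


Proper divisors: 1, 2, 1213
Sum = 1 + 2 + 1213 = 1216
1216 < 2426 → deficient

s(2426) = 1216 (deficient)


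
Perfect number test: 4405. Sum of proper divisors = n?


Proper divisors of 4405: 1, 5, 881
Sum = 1 + 5 + 881 = 887

No, 4405 is not perfect (887 ≠ 4405)


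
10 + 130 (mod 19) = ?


10 + 130 = 140
140 mod 19 = 7


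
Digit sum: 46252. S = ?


4 + 6 + 2 + 5 + 2 = 19


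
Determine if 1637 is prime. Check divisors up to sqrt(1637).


Check divisors up to sqrt(1637) = 40.4599
No divisors found.
1637 is prime.

Yes, 1637 is prime


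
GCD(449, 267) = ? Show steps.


449 = 1 * 267 + 182
267 = 1 * 182 + 85
182 = 2 * 85 + 12
85 = 7 * 12 + 1
12 = 12 * 1 + 0
GCD = 1


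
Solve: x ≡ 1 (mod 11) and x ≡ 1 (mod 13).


M = 11*13 = 143
M1 = M/11 = 13, M2 = M/13 = 11
M1^(-1) mod 11 = 6, M2^(-1) mod 13 = 6
x = 1*13*6 + 1*11*6 = 144
144 mod 143 = 1
Check: 1 mod 11 = 1 ✓, 1 mod 13 = 1 ✓

x ≡ 1 (mod 143)


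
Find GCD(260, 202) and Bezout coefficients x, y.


Tabular extended Euclidean (each row: r = 260*s + 202*t):
r=260, s=1, t=0
r=202, s=0, t=1
q=1: r=58, s=1, t=-1   [260*(1) + 202*(-1) = 58]
q=3: r=28, s=-3, t=4   [260*(-3) + 202*(4) = 28]
q=2: r=2, s=7, t=-9   [260*(7) + 202*(-9) = 2]
q=14: r=0, s=-101, t=130   [260*(-101) + 202*(130) = 0]
GCD = 2; from the row with r=2: x=7, y=-9
Check: 260*(7) + 202*(-9) = 1820 - 1818 = 2

GCD = 2, x = 7, y = -9


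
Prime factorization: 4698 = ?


4698 / 2 = 2349
2349 / 3 = 783
783 / 3 = 261
261 / 3 = 87
87 / 3 = 29
29 / 29 = 1
4698 = 2 × 3^4 × 29


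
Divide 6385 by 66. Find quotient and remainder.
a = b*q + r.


6385 = 66 * 96 + 49
Check: 6336 + 49 = 6385

q = 96, r = 49


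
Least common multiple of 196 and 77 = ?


GCD(196, 77) = 7
LCM = 196*77/7 = 15092/7 = 2156

LCM = 2156


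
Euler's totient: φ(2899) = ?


2899 = 13 × 223
Prime factors: 13, 223
φ(2899) = 2899 × (1-1/13) × (1-1/223)
= 2899 × 12/13 × 222/223 = 2664

φ(2899) = 2664


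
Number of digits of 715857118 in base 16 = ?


715857118 in base 16 = 2AAB1CDE
Number of digits = 8

8 digits (base 16)


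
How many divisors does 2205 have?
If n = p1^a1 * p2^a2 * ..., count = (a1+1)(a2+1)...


2205 = 3^2 × 5^1 × 7^2
d(2205) = (2+1) × (1+1) × (2+1) = 18

18 divisors


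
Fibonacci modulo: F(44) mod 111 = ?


F(k) mod 111 for k=1..44:
1, 1, 2, 3, 5, 8, 13, 21, 34, 55, 89, 33, 11, 44, 55, 99, 43, 31, 74, 105, 68, 62, 19, 81, 100, 70, 59, 18, 77, 95, 61, 45, 106, 40, 35, 75, 110, 74, 73, 36, 109, 34, 32, 66
F(44) mod 111 = 66


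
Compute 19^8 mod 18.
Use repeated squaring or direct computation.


19^1 mod 18 = 1
19^2 mod 18 = 1
19^3 mod 18 = 1
19^4 mod 18 = 1
19^5 mod 18 = 1
19^6 mod 18 = 1
19^7 mod 18 = 1
19^8 mod 18 = 1


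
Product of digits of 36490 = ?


3 × 6 × 4 × 9 × 0 = 0


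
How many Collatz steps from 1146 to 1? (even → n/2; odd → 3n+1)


1146 → 573 → 1720 → 860 → 430 → 215 → 646 → 323 → 970 → 485 → 1456 → 728 → 364 → 182 → 91 → 274 → 137 → 412 → 206 → 103 → 310 → 155 → 466 → 233 → 700 → 350 → 175 → 526 → 263 → 790 → 395 → 1186 → 593 → 1780 → 890 → 445 → 1336 → 668 → 334 → 167 → 502 → 251 → 754 → 377 → 1132 → 566 → 283 → 850 → 425 → 1276 → 638 → 319 → 958 → 479 → 1438 → 719 → 2158 → 1079 → 3238 → 1619 → 4858 → 2429 → 7288 → 3644 → 1822 → 911 → 2734 → 1367 → 4102 → 2051 → 6154 → 3077 → 9232 → 4616 → 2308 → 1154 → 577 → 1732 → 866 → 433 → 1300 → 650 → 325 → 976 → 488 → 244 → 122 → 61 → 184 → 92 → 46 → 23 → 70 → 35 → 106 → 53 → 160 → 80 → 40 → 20 → 10 → 5 → 16 → 8 → 4 → 2 → 1
Total steps = 106

106 steps


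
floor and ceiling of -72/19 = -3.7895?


-72/19 = -3.7895
floor = -4
ceil = -3

floor = -4, ceil = -3


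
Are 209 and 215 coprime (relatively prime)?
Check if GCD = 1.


Euclidean algorithm:
215 = 1 * 209 + 6
209 = 34 * 6 + 5
6 = 1 * 5 + 1
5 = 5 * 1 + 0
GCD(209, 215) = 1

Yes, coprime (GCD = 1)


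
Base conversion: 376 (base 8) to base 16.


376 (base 8) = 254 (decimal)
254 (decimal) = FE (base 16)


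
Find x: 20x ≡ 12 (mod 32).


GCD(20, 32) = 4 divides 12
Divide: 5x ≡ 3 (mod 8)
x ≡ 7 (mod 8)


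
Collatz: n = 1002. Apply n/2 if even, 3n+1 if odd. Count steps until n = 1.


1002 → 501 → 1504 → 752 → 376 → 188 → 94 → 47 → 142 → 71 → 214 → 107 → 322 → 161 → 484 → 242 → 121 → 364 → 182 → 91 → 274 → 137 → 412 → 206 → 103 → 310 → 155 → 466 → 233 → 700 → 350 → 175 → 526 → 263 → 790 → 395 → 1186 → 593 → 1780 → 890 → 445 → 1336 → 668 → 334 → 167 → 502 → 251 → 754 → 377 → 1132 → 566 → 283 → 850 → 425 → 1276 → 638 → 319 → 958 → 479 → 1438 → 719 → 2158 → 1079 → 3238 → 1619 → 4858 → 2429 → 7288 → 3644 → 1822 → 911 → 2734 → 1367 → 4102 → 2051 → 6154 → 3077 → 9232 → 4616 → 2308 → 1154 → 577 → 1732 → 866 → 433 → 1300 → 650 → 325 → 976 → 488 → 244 → 122 → 61 → 184 → 92 → 46 → 23 → 70 → 35 → 106 → 53 → 160 → 80 → 40 → 20 → 10 → 5 → 16 → 8 → 4 → 2 → 1
Total steps = 111

111 steps


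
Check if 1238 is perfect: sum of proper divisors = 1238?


Proper divisors of 1238: 1, 2, 619
Sum = 1 + 2 + 619 = 622

No, 1238 is not perfect (622 ≠ 1238)


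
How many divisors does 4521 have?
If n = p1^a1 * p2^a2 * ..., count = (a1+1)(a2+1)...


4521 = 3^1 × 11^1 × 137^1
d(4521) = (1+1) × (1+1) × (1+1) = 8

8 divisors


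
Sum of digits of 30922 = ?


3 + 0 + 9 + 2 + 2 = 16


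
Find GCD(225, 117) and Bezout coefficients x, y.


Tabular extended Euclidean (each row: r = 225*s + 117*t):
r=225, s=1, t=0
r=117, s=0, t=1
q=1: r=108, s=1, t=-1   [225*(1) + 117*(-1) = 108]
q=1: r=9, s=-1, t=2   [225*(-1) + 117*(2) = 9]
q=12: r=0, s=13, t=-25   [225*(13) + 117*(-25) = 0]
GCD = 9; from the row with r=9: x=-1, y=2
Check: 225*(-1) + 117*(2) = -225 + 234 = 9

GCD = 9, x = -1, y = 2


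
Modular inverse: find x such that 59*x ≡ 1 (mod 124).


Use the extended Euclidean algorithm on (124, 59); each row r = 124*s + 59*t:
r=124, s=1, t=0
r=59, s=0, t=1
q=2: r=6, s=1, t=-2   [124*(1) + 59*(-2) = 6]
q=9: r=5, s=-9, t=19   [124*(-9) + 59*(19) = 5]
q=1: r=1, s=10, t=-21   [124*(10) + 59*(-21) = 1]
q=5: r=0, s=-59, t=124   [124*(-59) + 59*(124) = 0]
GCD = 1 with t = -21, so 59*(-21) ≡ 1 (mod 124)
Inverse = -21 mod 124 = 103
Check: 59 * 103 = 6077 ≡ 1 (mod 124)

59^(-1) ≡ 103 (mod 124)


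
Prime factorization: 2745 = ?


2745 / 3 = 915
915 / 3 = 305
305 / 5 = 61
61 / 61 = 1
2745 = 3^2 × 5 × 61


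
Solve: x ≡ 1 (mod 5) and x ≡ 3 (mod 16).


M = 5*16 = 80
M1 = M/5 = 16, M2 = M/16 = 5
M1^(-1) mod 5 = 1, M2^(-1) mod 16 = 13
x = 1*16*1 + 3*5*13 = 211
211 mod 80 = 51
Check: 51 mod 5 = 1 ✓, 51 mod 16 = 3 ✓

x ≡ 51 (mod 80)


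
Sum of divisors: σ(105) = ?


Divisors of 105: 1, 3, 5, 7, 15, 21, 35, 105
Sum = 1 + 3 + 5 + 7 + 15 + 21 + 35 + 105 = 192

σ(105) = 192


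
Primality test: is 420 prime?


420 / 2 = 210 (exact division)
420 is NOT prime.

No, 420 is not prime


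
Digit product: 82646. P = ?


8 × 2 × 6 × 4 × 6 = 2304


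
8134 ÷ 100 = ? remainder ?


8134 = 100 * 81 + 34
Check: 8100 + 34 = 8134

q = 81, r = 34


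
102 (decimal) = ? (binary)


102 (base 10) = 102 (decimal)
102 (decimal) = 1100110 (base 2)


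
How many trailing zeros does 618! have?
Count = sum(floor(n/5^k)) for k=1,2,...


floor(618/5) = 123
floor(618/25) = 24
floor(618/125) = 4
Total = 151

151 trailing zeros


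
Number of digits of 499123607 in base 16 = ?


499123607 in base 16 = 1DC00597
Number of digits = 8

8 digits (base 16)


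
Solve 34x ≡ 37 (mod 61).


GCD(34, 61) = 1, unique solution
a^(-1) mod 61 = 9
x = 9 * 37 mod 61 = 28

x ≡ 28 (mod 61)


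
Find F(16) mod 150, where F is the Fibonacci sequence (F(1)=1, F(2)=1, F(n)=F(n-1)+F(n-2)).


F(k) mod 150 for k=1..16:
1, 1, 2, 3, 5, 8, 13, 21, 34, 55, 89, 144, 83, 77, 10, 87
F(16) mod 150 = 87


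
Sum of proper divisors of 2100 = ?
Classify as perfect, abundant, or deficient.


Proper divisors: 1, 2, 3, 4, 5, 6, 7, 10, 12, 14, 15, 20, 21, 25, 28, 30, 35, 42, 50, 60, 70, 75, 84, 100, 105, 140, 150, 175, 210, 300, 350, 420, 525, 700, 1050
Sum = 1 + 2 + 3 + 4 + 5 + 6 + 7 + 10 + 12 + 14 + 15 + 20 + 21 + 25 + 28 + 30 + 35 + 42 + 50 + 60 + 70 + 75 + 84 + 100 + 105 + 140 + 150 + 175 + 210 + 300 + 350 + 420 + 525 + 700 + 1050 = 4844
4844 > 2100 → abundant

s(2100) = 4844 (abundant)


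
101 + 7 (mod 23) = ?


101 + 7 = 108
108 mod 23 = 16


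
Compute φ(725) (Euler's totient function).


725 = 5^2 × 29
Prime factors: 5, 29
φ(725) = 725 × (1-1/5) × (1-1/29)
= 725 × 4/5 × 28/29 = 560

φ(725) = 560


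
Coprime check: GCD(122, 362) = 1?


Euclidean algorithm:
362 = 2 * 122 + 118
122 = 1 * 118 + 4
118 = 29 * 4 + 2
4 = 2 * 2 + 0
GCD(122, 362) = 2

No, not coprime (GCD = 2)


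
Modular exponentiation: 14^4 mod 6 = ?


14^1 mod 6 = 2
14^2 mod 6 = 4
14^3 mod 6 = 2
14^4 mod 6 = 4


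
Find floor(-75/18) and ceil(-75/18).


-75/18 = -4.1667
floor = -5
ceil = -4

floor = -5, ceil = -4


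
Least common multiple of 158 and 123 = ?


GCD(158, 123) = 1
LCM = 158*123/1 = 19434/1 = 19434

LCM = 19434


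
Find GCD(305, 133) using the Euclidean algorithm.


305 = 2 * 133 + 39
133 = 3 * 39 + 16
39 = 2 * 16 + 7
16 = 2 * 7 + 2
7 = 3 * 2 + 1
2 = 2 * 1 + 0
GCD = 1


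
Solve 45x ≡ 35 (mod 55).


GCD(45, 55) = 5 divides 35
Divide: 9x ≡ 7 (mod 11)
x ≡ 2 (mod 11)


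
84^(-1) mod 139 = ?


Use the extended Euclidean algorithm on (139, 84); each row r = 139*s + 84*t:
r=139, s=1, t=0
r=84, s=0, t=1
q=1: r=55, s=1, t=-1   [139*(1) + 84*(-1) = 55]
q=1: r=29, s=-1, t=2   [139*(-1) + 84*(2) = 29]
q=1: r=26, s=2, t=-3   [139*(2) + 84*(-3) = 26]
q=1: r=3, s=-3, t=5   [139*(-3) + 84*(5) = 3]
q=8: r=2, s=26, t=-43   [139*(26) + 84*(-43) = 2]
q=1: r=1, s=-29, t=48   [139*(-29) + 84*(48) = 1]
q=2: r=0, s=84, t=-139   [139*(84) + 84*(-139) = 0]
GCD = 1 with t = 48, so 84*(48) ≡ 1 (mod 139)
Inverse = 48 mod 139 = 48
Check: 84 * 48 = 4032 ≡ 1 (mod 139)

84^(-1) ≡ 48 (mod 139)


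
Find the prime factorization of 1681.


1681 / 41 = 41
41 / 41 = 1
1681 = 41^2


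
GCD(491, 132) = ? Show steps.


491 = 3 * 132 + 95
132 = 1 * 95 + 37
95 = 2 * 37 + 21
37 = 1 * 21 + 16
21 = 1 * 16 + 5
16 = 3 * 5 + 1
5 = 5 * 1 + 0
GCD = 1


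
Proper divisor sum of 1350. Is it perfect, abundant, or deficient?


Proper divisors: 1, 2, 3, 5, 6, 9, 10, 15, 18, 25, 27, 30, 45, 50, 54, 75, 90, 135, 150, 225, 270, 450, 675
Sum = 1 + 2 + 3 + 5 + 6 + 9 + 10 + 15 + 18 + 25 + 27 + 30 + 45 + 50 + 54 + 75 + 90 + 135 + 150 + 225 + 270 + 450 + 675 = 2370
2370 > 1350 → abundant

s(1350) = 2370 (abundant)


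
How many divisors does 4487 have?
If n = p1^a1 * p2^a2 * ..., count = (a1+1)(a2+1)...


4487 = 7^1 × 641^1
d(4487) = (1+1) × (1+1) = 4

4 divisors


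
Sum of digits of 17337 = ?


1 + 7 + 3 + 3 + 7 = 21


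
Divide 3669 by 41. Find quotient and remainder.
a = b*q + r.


3669 = 41 * 89 + 20
Check: 3649 + 20 = 3669

q = 89, r = 20


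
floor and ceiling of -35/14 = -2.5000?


-35/14 = -2.5000
floor = -3
ceil = -2

floor = -3, ceil = -2


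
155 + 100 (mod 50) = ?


155 + 100 = 255
255 mod 50 = 5


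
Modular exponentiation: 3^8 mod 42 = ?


3^1 mod 42 = 3
3^2 mod 42 = 9
3^3 mod 42 = 27
3^4 mod 42 = 39
3^5 mod 42 = 33
3^6 mod 42 = 15
3^7 mod 42 = 3
3^8 mod 42 = 9


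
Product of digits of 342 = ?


3 × 4 × 2 = 24


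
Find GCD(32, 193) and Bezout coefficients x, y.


Tabular extended Euclidean (each row: r = 32*s + 193*t):
r=32, s=1, t=0
r=193, s=0, t=1
q=0: r=32, s=1, t=0   [32*(1) + 193*(0) = 32]
q=6: r=1, s=-6, t=1   [32*(-6) + 193*(1) = 1]
q=32: r=0, s=193, t=-32   [32*(193) + 193*(-32) = 0]
GCD = 1; from the row with r=1: x=-6, y=1
Check: 32*(-6) + 193*(1) = -192 + 193 = 1

GCD = 1, x = -6, y = 1


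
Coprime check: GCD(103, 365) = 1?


Euclidean algorithm:
365 = 3 * 103 + 56
103 = 1 * 56 + 47
56 = 1 * 47 + 9
47 = 5 * 9 + 2
9 = 4 * 2 + 1
2 = 2 * 1 + 0
GCD(103, 365) = 1

Yes, coprime (GCD = 1)


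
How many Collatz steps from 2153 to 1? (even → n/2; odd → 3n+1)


2153 → 6460 → 3230 → 1615 → 4846 → 2423 → 7270 → 3635 → 10906 → 5453 → 16360 → 8180 → 4090 → 2045 → 6136 → 3068 → 1534 → 767 → 2302 → 1151 → 3454 → 1727 → 5182 → 2591 → 7774 → 3887 → 11662 → 5831 → 17494 → 8747 → 26242 → 13121 → 39364 → 19682 → 9841 → 29524 → 14762 → 7381 → 22144 → 11072 → 5536 → 2768 → 1384 → 692 → 346 → 173 → 520 → 260 → 130 → 65 → 196 → 98 → 49 → 148 → 74 → 37 → 112 → 56 → 28 → 14 → 7 → 22 → 11 → 34 → 17 → 52 → 26 → 13 → 40 → 20 → 10 → 5 → 16 → 8 → 4 → 2 → 1
Total steps = 76

76 steps


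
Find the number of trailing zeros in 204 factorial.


floor(204/5) = 40
floor(204/25) = 8
floor(204/125) = 1
Total = 49

49 trailing zeros


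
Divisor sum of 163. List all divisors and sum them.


Divisors of 163: 1, 163
Sum = 1 + 163 = 164

σ(163) = 164


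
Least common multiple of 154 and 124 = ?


GCD(154, 124) = 2
LCM = 154*124/2 = 19096/2 = 9548

LCM = 9548


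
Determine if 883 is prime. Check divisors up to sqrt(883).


Check divisors up to sqrt(883) = 29.7153
No divisors found.
883 is prime.

Yes, 883 is prime


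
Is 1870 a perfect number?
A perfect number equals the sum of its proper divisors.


Proper divisors of 1870: 1, 2, 5, 10, 11, 17, 22, 34, 55, 85, 110, 170, 187, 374, 935
Sum = 1 + 2 + 5 + 10 + 11 + 17 + 22 + 34 + 55 + 85 + 110 + 170 + 187 + 374 + 935 = 2018

No, 1870 is not perfect (2018 ≠ 1870)


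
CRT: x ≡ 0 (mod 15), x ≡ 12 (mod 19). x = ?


M = 15*19 = 285
M1 = M/15 = 19, M2 = M/19 = 15
M1^(-1) mod 15 = 4, M2^(-1) mod 19 = 14
x = 0*19*4 + 12*15*14 = 2520
2520 mod 285 = 240
Check: 240 mod 15 = 0 ✓, 240 mod 19 = 12 ✓

x ≡ 240 (mod 285)


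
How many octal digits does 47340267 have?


47340267 in base 8 = 264455353
Number of digits = 9

9 digits (base 8)


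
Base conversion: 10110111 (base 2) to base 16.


10110111 (base 2) = 183 (decimal)
183 (decimal) = B7 (base 16)


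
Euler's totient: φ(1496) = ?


1496 = 2^3 × 11 × 17
Prime factors: 2, 11, 17
φ(1496) = 1496 × (1-1/2) × (1-1/11) × (1-1/17)
= 1496 × 1/2 × 10/11 × 16/17 = 640

φ(1496) = 640


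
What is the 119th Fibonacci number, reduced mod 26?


F(k) mod 26 for k=1..119:
1, 1, 2, 3, 5, 8, 13, 21, 8, 3, 11, 14, 25, 13, 12, 25, 11, 10, 21, 5, 0, 5, 5, 10, 15, 25, 14, 13, 1, 14, 15, 3, 18, 21, 13, 8, 21, 3, 24, 1, 25, 0, 25, 25, 24, 23, 21, 18, 13, 5, 18, 23, 15, 12, 1, 13, 14, 1, 15, 16, 5, 21, 0, 21, 21, 16, 11, 1, 12, 13, 25, 12, 11, 23, 8, 5, 13, 18, 5, 23, 2, 25, 1, 0, 1, 1, 2, 3, 5, 8, 13, 21, 8, 3, 11, 14, 25, 13, 12, 25, 11, 10, 21, 5, 0, 5, 5, 10, 15, 25, 14, 13, 1, 14, 15, 3, 18, 21, 13
F(119) mod 26 = 13


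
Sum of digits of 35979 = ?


3 + 5 + 9 + 7 + 9 = 33


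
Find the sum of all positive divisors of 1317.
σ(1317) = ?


Divisors of 1317: 1, 3, 439, 1317
Sum = 1 + 3 + 439 + 1317 = 1760

σ(1317) = 1760


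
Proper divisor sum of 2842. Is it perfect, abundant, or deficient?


Proper divisors: 1, 2, 7, 14, 29, 49, 58, 98, 203, 406, 1421
Sum = 1 + 2 + 7 + 14 + 29 + 49 + 58 + 98 + 203 + 406 + 1421 = 2288
2288 < 2842 → deficient

s(2842) = 2288 (deficient)


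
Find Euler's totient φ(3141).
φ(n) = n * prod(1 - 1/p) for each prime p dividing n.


3141 = 3^2 × 349
Prime factors: 3, 349
φ(3141) = 3141 × (1-1/3) × (1-1/349)
= 3141 × 2/3 × 348/349 = 2088

φ(3141) = 2088


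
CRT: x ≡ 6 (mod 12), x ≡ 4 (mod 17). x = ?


M = 12*17 = 204
M1 = M/12 = 17, M2 = M/17 = 12
M1^(-1) mod 12 = 5, M2^(-1) mod 17 = 10
x = 6*17*5 + 4*12*10 = 990
990 mod 204 = 174
Check: 174 mod 12 = 6 ✓, 174 mod 17 = 4 ✓

x ≡ 174 (mod 204)


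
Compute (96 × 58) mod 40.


96 × 58 = 5568
5568 mod 40 = 8


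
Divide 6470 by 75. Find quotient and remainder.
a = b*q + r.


6470 = 75 * 86 + 20
Check: 6450 + 20 = 6470

q = 86, r = 20


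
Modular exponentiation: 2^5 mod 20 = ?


2^1 mod 20 = 2
2^2 mod 20 = 4
2^3 mod 20 = 8
2^4 mod 20 = 16
2^5 mod 20 = 12


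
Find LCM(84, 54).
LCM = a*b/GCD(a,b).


GCD(84, 54) = 6
LCM = 84*54/6 = 4536/6 = 756

LCM = 756


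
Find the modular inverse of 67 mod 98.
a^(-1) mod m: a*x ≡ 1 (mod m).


Use the extended Euclidean algorithm on (98, 67); each row r = 98*s + 67*t:
r=98, s=1, t=0
r=67, s=0, t=1
q=1: r=31, s=1, t=-1   [98*(1) + 67*(-1) = 31]
q=2: r=5, s=-2, t=3   [98*(-2) + 67*(3) = 5]
q=6: r=1, s=13, t=-19   [98*(13) + 67*(-19) = 1]
q=5: r=0, s=-67, t=98   [98*(-67) + 67*(98) = 0]
GCD = 1 with t = -19, so 67*(-19) ≡ 1 (mod 98)
Inverse = -19 mod 98 = 79
Check: 67 * 79 = 5293 ≡ 1 (mod 98)

67^(-1) ≡ 79 (mod 98)


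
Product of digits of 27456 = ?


2 × 7 × 4 × 5 × 6 = 1680


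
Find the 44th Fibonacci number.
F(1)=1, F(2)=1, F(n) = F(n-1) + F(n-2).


Sequence: 1, 1, 2, 3, 5, 8, 13, 21, 34, 55, 89, 144, 233, 377, 610, 987, 1597, 2584, 4181, 6765, 10946, 17711, 28657, 46368, 75025, 121393, 196418, 317811, 514229, 832040, 1346269, 2178309, 3524578, 5702887, 9227465, 14930352, 24157817, 39088169, 63245986, 102334155, 165580141, 267914296, 433494437, 701408733
F(44) = 701408733


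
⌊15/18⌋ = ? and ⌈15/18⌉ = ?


15/18 = 0.8333
floor = 0
ceil = 1

floor = 0, ceil = 1


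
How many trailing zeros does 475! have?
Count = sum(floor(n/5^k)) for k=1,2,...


floor(475/5) = 95
floor(475/25) = 19
floor(475/125) = 3
Total = 117

117 trailing zeros


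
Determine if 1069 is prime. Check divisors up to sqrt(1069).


Check divisors up to sqrt(1069) = 32.6956
No divisors found.
1069 is prime.

Yes, 1069 is prime


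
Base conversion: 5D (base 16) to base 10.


5D (base 16) = 93 (decimal)
93 (decimal) = 93 (base 10)


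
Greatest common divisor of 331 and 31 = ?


331 = 10 * 31 + 21
31 = 1 * 21 + 10
21 = 2 * 10 + 1
10 = 10 * 1 + 0
GCD = 1


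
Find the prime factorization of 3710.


3710 / 2 = 1855
1855 / 5 = 371
371 / 7 = 53
53 / 53 = 1
3710 = 2 × 5 × 7 × 53


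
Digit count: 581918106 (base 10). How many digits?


581918106 has 9 digits in base 10
floor(log10(581918106)) + 1 = floor(8.7649) + 1 = 9

9 digits (base 10)


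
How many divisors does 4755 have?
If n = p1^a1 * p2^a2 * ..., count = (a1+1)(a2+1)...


4755 = 3^1 × 5^1 × 317^1
d(4755) = (1+1) × (1+1) × (1+1) = 8

8 divisors


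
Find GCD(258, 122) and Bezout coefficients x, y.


Tabular extended Euclidean (each row: r = 258*s + 122*t):
r=258, s=1, t=0
r=122, s=0, t=1
q=2: r=14, s=1, t=-2   [258*(1) + 122*(-2) = 14]
q=8: r=10, s=-8, t=17   [258*(-8) + 122*(17) = 10]
q=1: r=4, s=9, t=-19   [258*(9) + 122*(-19) = 4]
q=2: r=2, s=-26, t=55   [258*(-26) + 122*(55) = 2]
q=2: r=0, s=61, t=-129   [258*(61) + 122*(-129) = 0]
GCD = 2; from the row with r=2: x=-26, y=55
Check: 258*(-26) + 122*(55) = -6708 + 6710 = 2

GCD = 2, x = -26, y = 55


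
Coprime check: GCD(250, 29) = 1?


Euclidean algorithm:
250 = 8 * 29 + 18
29 = 1 * 18 + 11
18 = 1 * 11 + 7
11 = 1 * 7 + 4
7 = 1 * 4 + 3
4 = 1 * 3 + 1
3 = 3 * 1 + 0
GCD(250, 29) = 1

Yes, coprime (GCD = 1)


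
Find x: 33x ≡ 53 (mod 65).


GCD(33, 65) = 1, unique solution
a^(-1) mod 65 = 2
x = 2 * 53 mod 65 = 41

x ≡ 41 (mod 65)


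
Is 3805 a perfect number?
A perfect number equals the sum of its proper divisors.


Proper divisors of 3805: 1, 5, 761
Sum = 1 + 5 + 761 = 767

No, 3805 is not perfect (767 ≠ 3805)


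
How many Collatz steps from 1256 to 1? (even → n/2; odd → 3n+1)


1256 → 628 → 314 → 157 → 472 → 236 → 118 → 59 → 178 → 89 → 268 → 134 → 67 → 202 → 101 → 304 → 152 → 76 → 38 → 19 → 58 → 29 → 88 → 44 → 22 → 11 → 34 → 17 → 52 → 26 → 13 → 40 → 20 → 10 → 5 → 16 → 8 → 4 → 2 → 1
Total steps = 39

39 steps


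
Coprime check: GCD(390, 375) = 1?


Euclidean algorithm:
390 = 1 * 375 + 15
375 = 25 * 15 + 0
GCD(390, 375) = 15

No, not coprime (GCD = 15)


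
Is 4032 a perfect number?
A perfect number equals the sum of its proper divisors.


Proper divisors of 4032: 1, 2, 3, 4, 6, 7, 8, 9, 12, 14, 16, 18, 21, 24, 28, 32, 36, 42, 48, 56, 63, 64, 72, 84, 96, 112, 126, 144, 168, 192, 224, 252, 288, 336, 448, 504, 576, 672, 1008, 1344, 2016
Sum = 1 + 2 + 3 + 4 + 6 + 7 + 8 + 9 + 12 + 14 + 16 + 18 + 21 + 24 + 28 + 32 + 36 + 42 + 48 + 56 + 63 + 64 + 72 + 84 + 96 + 112 + 126 + 144 + 168 + 192 + 224 + 252 + 288 + 336 + 448 + 504 + 576 + 672 + 1008 + 1344 + 2016 = 9176

No, 4032 is not perfect (9176 ≠ 4032)


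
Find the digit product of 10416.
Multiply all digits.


1 × 0 × 4 × 1 × 6 = 0


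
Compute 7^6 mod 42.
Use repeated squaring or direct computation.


7^1 mod 42 = 7
7^2 mod 42 = 7
7^3 mod 42 = 7
7^4 mod 42 = 7
7^5 mod 42 = 7
7^6 mod 42 = 7


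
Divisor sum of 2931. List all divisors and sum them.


Divisors of 2931: 1, 3, 977, 2931
Sum = 1 + 3 + 977 + 2931 = 3912

σ(2931) = 3912


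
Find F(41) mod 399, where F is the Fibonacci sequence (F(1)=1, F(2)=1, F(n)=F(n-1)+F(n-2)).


F(k) mod 399 for k=1..41:
1, 1, 2, 3, 5, 8, 13, 21, 34, 55, 89, 144, 233, 377, 211, 189, 1, 190, 191, 381, 173, 155, 328, 84, 13, 97, 110, 207, 317, 125, 43, 168, 211, 379, 191, 171, 362, 134, 97, 231, 328
F(41) mod 399 = 328


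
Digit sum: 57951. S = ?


5 + 7 + 9 + 5 + 1 = 27


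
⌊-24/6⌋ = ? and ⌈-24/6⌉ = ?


-24/6 = -4.0000
floor = -4
ceil = -4

floor = -4, ceil = -4


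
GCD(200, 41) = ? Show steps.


200 = 4 * 41 + 36
41 = 1 * 36 + 5
36 = 7 * 5 + 1
5 = 5 * 1 + 0
GCD = 1


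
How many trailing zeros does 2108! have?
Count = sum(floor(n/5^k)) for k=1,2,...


floor(2108/5) = 421
floor(2108/25) = 84
floor(2108/125) = 16
floor(2108/625) = 3
Total = 524

524 trailing zeros


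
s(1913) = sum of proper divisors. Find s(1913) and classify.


Proper divisors: 1
Sum = 1 = 1
1 < 1913 → deficient

s(1913) = 1 (deficient)


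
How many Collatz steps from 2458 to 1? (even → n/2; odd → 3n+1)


2458 → 1229 → 3688 → 1844 → 922 → 461 → 1384 → 692 → 346 → 173 → 520 → 260 → 130 → 65 → 196 → 98 → 49 → 148 → 74 → 37 → 112 → 56 → 28 → 14 → 7 → 22 → 11 → 34 → 17 → 52 → 26 → 13 → 40 → 20 → 10 → 5 → 16 → 8 → 4 → 2 → 1
Total steps = 40

40 steps


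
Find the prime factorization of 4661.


4661 / 59 = 79
79 / 79 = 1
4661 = 59 × 79


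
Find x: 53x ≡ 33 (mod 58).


GCD(53, 58) = 1, unique solution
a^(-1) mod 58 = 23
x = 23 * 33 mod 58 = 5

x ≡ 5 (mod 58)


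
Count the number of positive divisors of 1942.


1942 = 2^1 × 971^1
d(1942) = (1+1) × (1+1) = 4

4 divisors


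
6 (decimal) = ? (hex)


6 (base 10) = 6 (decimal)
6 (decimal) = 6 (base 16)


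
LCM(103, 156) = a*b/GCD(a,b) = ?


GCD(103, 156) = 1
LCM = 103*156/1 = 16068/1 = 16068

LCM = 16068


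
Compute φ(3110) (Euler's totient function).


3110 = 2 × 5 × 311
Prime factors: 2, 5, 311
φ(3110) = 3110 × (1-1/2) × (1-1/5) × (1-1/311)
= 3110 × 1/2 × 4/5 × 310/311 = 1240

φ(3110) = 1240


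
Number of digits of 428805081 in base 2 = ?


428805081 in base 2 = 11001100011110000101111011001
Number of digits = 29

29 digits (base 2)


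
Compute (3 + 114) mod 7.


3 + 114 = 117
117 mod 7 = 5


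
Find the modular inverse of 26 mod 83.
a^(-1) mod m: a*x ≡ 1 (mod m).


Use the extended Euclidean algorithm on (83, 26); each row r = 83*s + 26*t:
r=83, s=1, t=0
r=26, s=0, t=1
q=3: r=5, s=1, t=-3   [83*(1) + 26*(-3) = 5]
q=5: r=1, s=-5, t=16   [83*(-5) + 26*(16) = 1]
q=5: r=0, s=26, t=-83   [83*(26) + 26*(-83) = 0]
GCD = 1 with t = 16, so 26*(16) ≡ 1 (mod 83)
Inverse = 16 mod 83 = 16
Check: 26 * 16 = 416 ≡ 1 (mod 83)

26^(-1) ≡ 16 (mod 83)
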